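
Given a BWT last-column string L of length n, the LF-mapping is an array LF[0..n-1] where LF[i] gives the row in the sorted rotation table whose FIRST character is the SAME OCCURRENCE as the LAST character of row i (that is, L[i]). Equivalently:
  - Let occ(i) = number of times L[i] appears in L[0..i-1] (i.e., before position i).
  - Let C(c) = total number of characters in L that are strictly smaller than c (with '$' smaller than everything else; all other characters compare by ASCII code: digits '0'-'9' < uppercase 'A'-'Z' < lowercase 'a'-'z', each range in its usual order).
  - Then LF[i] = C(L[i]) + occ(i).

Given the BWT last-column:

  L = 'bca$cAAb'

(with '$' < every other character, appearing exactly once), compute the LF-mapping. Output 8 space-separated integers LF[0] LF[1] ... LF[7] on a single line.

Char counts: '$':1, 'A':2, 'a':1, 'b':2, 'c':2
C (first-col start): C('$')=0, C('A')=1, C('a')=3, C('b')=4, C('c')=6
L[0]='b': occ=0, LF[0]=C('b')+0=4+0=4
L[1]='c': occ=0, LF[1]=C('c')+0=6+0=6
L[2]='a': occ=0, LF[2]=C('a')+0=3+0=3
L[3]='$': occ=0, LF[3]=C('$')+0=0+0=0
L[4]='c': occ=1, LF[4]=C('c')+1=6+1=7
L[5]='A': occ=0, LF[5]=C('A')+0=1+0=1
L[6]='A': occ=1, LF[6]=C('A')+1=1+1=2
L[7]='b': occ=1, LF[7]=C('b')+1=4+1=5

Answer: 4 6 3 0 7 1 2 5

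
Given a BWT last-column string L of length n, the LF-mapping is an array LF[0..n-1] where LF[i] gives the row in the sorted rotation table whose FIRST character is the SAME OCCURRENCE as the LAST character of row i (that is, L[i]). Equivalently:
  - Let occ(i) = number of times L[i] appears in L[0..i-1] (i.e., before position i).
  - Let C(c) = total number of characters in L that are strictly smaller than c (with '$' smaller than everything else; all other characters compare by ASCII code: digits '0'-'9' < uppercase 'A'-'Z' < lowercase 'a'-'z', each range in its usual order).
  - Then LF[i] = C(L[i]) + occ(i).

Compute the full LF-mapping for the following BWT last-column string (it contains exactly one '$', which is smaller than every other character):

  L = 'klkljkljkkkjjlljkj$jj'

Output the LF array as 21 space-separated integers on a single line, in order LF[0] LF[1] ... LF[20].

Answer: 9 16 10 17 1 11 18 2 12 13 14 3 4 19 20 5 15 6 0 7 8

Derivation:
Char counts: '$':1, 'j':8, 'k':7, 'l':5
C (first-col start): C('$')=0, C('j')=1, C('k')=9, C('l')=16
L[0]='k': occ=0, LF[0]=C('k')+0=9+0=9
L[1]='l': occ=0, LF[1]=C('l')+0=16+0=16
L[2]='k': occ=1, LF[2]=C('k')+1=9+1=10
L[3]='l': occ=1, LF[3]=C('l')+1=16+1=17
L[4]='j': occ=0, LF[4]=C('j')+0=1+0=1
L[5]='k': occ=2, LF[5]=C('k')+2=9+2=11
L[6]='l': occ=2, LF[6]=C('l')+2=16+2=18
L[7]='j': occ=1, LF[7]=C('j')+1=1+1=2
L[8]='k': occ=3, LF[8]=C('k')+3=9+3=12
L[9]='k': occ=4, LF[9]=C('k')+4=9+4=13
L[10]='k': occ=5, LF[10]=C('k')+5=9+5=14
L[11]='j': occ=2, LF[11]=C('j')+2=1+2=3
L[12]='j': occ=3, LF[12]=C('j')+3=1+3=4
L[13]='l': occ=3, LF[13]=C('l')+3=16+3=19
L[14]='l': occ=4, LF[14]=C('l')+4=16+4=20
L[15]='j': occ=4, LF[15]=C('j')+4=1+4=5
L[16]='k': occ=6, LF[16]=C('k')+6=9+6=15
L[17]='j': occ=5, LF[17]=C('j')+5=1+5=6
L[18]='$': occ=0, LF[18]=C('$')+0=0+0=0
L[19]='j': occ=6, LF[19]=C('j')+6=1+6=7
L[20]='j': occ=7, LF[20]=C('j')+7=1+7=8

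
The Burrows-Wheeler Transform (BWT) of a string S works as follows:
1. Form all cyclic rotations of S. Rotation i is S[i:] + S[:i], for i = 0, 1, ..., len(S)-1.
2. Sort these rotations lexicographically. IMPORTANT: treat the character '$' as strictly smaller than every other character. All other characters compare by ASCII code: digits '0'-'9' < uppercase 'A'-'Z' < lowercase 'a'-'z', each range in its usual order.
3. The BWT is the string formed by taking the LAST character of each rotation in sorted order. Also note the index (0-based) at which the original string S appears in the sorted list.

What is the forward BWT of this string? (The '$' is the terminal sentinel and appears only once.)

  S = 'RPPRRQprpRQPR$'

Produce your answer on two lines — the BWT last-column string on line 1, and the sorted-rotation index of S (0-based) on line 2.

Answer: RRQPRRP$pRPrQp
7

Derivation:
All 14 rotations (rotation i = S[i:]+S[:i]):
  rot[0] = RPPRRQprpRQPR$
  rot[1] = PPRRQprpRQPR$R
  rot[2] = PRRQprpRQPR$RP
  rot[3] = RRQprpRQPR$RPP
  rot[4] = RQprpRQPR$RPPR
  rot[5] = QprpRQPR$RPPRR
  rot[6] = prpRQPR$RPPRRQ
  rot[7] = rpRQPR$RPPRRQp
  rot[8] = pRQPR$RPPRRQpr
  rot[9] = RQPR$RPPRRQprp
  rot[10] = QPR$RPPRRQprpR
  rot[11] = PR$RPPRRQprpRQ
  rot[12] = R$RPPRRQprpRQP
  rot[13] = $RPPRRQprpRQPR
Sorted (with $ < everything):
  sorted[0] = $RPPRRQprpRQPR  (last char: 'R')
  sorted[1] = PPRRQprpRQPR$R  (last char: 'R')
  sorted[2] = PR$RPPRRQprpRQ  (last char: 'Q')
  sorted[3] = PRRQprpRQPR$RP  (last char: 'P')
  sorted[4] = QPR$RPPRRQprpR  (last char: 'R')
  sorted[5] = QprpRQPR$RPPRR  (last char: 'R')
  sorted[6] = R$RPPRRQprpRQP  (last char: 'P')
  sorted[7] = RPPRRQprpRQPR$  (last char: '$')
  sorted[8] = RQPR$RPPRRQprp  (last char: 'p')
  sorted[9] = RQprpRQPR$RPPR  (last char: 'R')
  sorted[10] = RRQprpRQPR$RPP  (last char: 'P')
  sorted[11] = pRQPR$RPPRRQpr  (last char: 'r')
  sorted[12] = prpRQPR$RPPRRQ  (last char: 'Q')
  sorted[13] = rpRQPR$RPPRRQp  (last char: 'p')
Last column: RRQPRRP$pRPrQp
Original string S is at sorted index 7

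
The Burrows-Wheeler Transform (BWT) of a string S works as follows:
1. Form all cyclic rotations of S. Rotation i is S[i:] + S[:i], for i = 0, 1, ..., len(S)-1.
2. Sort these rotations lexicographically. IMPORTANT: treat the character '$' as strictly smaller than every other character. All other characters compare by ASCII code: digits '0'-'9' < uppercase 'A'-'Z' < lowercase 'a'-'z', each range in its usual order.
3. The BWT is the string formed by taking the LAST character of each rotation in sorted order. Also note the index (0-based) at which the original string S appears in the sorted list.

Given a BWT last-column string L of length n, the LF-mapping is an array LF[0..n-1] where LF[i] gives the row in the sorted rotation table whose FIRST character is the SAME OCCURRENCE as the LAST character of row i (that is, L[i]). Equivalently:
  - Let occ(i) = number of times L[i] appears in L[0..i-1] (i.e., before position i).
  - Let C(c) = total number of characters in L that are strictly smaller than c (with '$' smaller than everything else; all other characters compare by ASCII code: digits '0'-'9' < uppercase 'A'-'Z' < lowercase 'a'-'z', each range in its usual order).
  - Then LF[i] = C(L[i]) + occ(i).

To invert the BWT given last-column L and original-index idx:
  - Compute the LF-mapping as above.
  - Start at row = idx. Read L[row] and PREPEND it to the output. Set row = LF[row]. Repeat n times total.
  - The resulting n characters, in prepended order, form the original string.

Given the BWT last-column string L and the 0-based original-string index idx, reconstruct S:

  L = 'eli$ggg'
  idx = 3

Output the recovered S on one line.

LF mapping: 1 6 5 0 2 3 4
Walk LF starting at row 3, prepending L[row]:
  step 1: row=3, L[3]='$', prepend. Next row=LF[3]=0
  step 2: row=0, L[0]='e', prepend. Next row=LF[0]=1
  step 3: row=1, L[1]='l', prepend. Next row=LF[1]=6
  step 4: row=6, L[6]='g', prepend. Next row=LF[6]=4
  step 5: row=4, L[4]='g', prepend. Next row=LF[4]=2
  step 6: row=2, L[2]='i', prepend. Next row=LF[2]=5
  step 7: row=5, L[5]='g', prepend. Next row=LF[5]=3
Reversed output: giggle$

Answer: giggle$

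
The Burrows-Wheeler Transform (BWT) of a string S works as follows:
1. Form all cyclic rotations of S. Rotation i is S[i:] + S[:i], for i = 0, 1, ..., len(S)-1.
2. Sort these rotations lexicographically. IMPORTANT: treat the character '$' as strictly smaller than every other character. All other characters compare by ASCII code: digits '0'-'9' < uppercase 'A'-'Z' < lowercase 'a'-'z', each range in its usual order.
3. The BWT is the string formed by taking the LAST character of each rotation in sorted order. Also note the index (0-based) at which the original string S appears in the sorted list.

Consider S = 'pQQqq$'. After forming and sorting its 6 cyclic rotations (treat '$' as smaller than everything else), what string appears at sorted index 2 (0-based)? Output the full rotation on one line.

All 6 rotations (rotation i = S[i:]+S[:i]):
  rot[0] = pQQqq$
  rot[1] = QQqq$p
  rot[2] = Qqq$pQ
  rot[3] = qq$pQQ
  rot[4] = q$pQQq
  rot[5] = $pQQqq
Sorted (with $ < everything):
  sorted[0] = $pQQqq
  sorted[1] = QQqq$p
  sorted[2] = Qqq$pQ
  sorted[3] = pQQqq$
  sorted[4] = q$pQQq
  sorted[5] = qq$pQQ
sorted[2] = Qqq$pQ

Answer: Qqq$pQ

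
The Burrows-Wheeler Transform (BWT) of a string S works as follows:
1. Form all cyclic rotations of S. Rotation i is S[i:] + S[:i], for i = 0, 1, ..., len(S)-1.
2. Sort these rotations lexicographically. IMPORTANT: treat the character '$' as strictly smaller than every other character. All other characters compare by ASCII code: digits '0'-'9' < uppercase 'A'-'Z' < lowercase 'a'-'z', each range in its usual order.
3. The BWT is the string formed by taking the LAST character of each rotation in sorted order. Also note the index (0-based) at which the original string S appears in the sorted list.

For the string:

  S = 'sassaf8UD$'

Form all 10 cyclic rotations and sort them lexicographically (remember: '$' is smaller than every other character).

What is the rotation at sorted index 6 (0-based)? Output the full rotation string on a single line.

Answer: f8UD$sassa

Derivation:
All 10 rotations (rotation i = S[i:]+S[:i]):
  rot[0] = sassaf8UD$
  rot[1] = assaf8UD$s
  rot[2] = ssaf8UD$sa
  rot[3] = saf8UD$sas
  rot[4] = af8UD$sass
  rot[5] = f8UD$sassa
  rot[6] = 8UD$sassaf
  rot[7] = UD$sassaf8
  rot[8] = D$sassaf8U
  rot[9] = $sassaf8UD
Sorted (with $ < everything):
  sorted[0] = $sassaf8UD
  sorted[1] = 8UD$sassaf
  sorted[2] = D$sassaf8U
  sorted[3] = UD$sassaf8
  sorted[4] = af8UD$sass
  sorted[5] = assaf8UD$s
  sorted[6] = f8UD$sassa
  sorted[7] = saf8UD$sas
  sorted[8] = sassaf8UD$
  sorted[9] = ssaf8UD$sa
sorted[6] = f8UD$sassa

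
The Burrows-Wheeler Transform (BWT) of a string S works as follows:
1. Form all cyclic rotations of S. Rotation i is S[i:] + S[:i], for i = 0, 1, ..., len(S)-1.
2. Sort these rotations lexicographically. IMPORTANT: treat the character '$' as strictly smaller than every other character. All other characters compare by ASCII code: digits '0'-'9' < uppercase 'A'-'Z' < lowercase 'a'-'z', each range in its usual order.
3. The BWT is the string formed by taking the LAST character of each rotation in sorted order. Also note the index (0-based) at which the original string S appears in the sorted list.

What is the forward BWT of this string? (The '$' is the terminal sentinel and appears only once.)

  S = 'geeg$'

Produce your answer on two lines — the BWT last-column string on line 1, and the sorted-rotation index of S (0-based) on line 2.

Answer: ggee$
4

Derivation:
All 5 rotations (rotation i = S[i:]+S[:i]):
  rot[0] = geeg$
  rot[1] = eeg$g
  rot[2] = eg$ge
  rot[3] = g$gee
  rot[4] = $geeg
Sorted (with $ < everything):
  sorted[0] = $geeg  (last char: 'g')
  sorted[1] = eeg$g  (last char: 'g')
  sorted[2] = eg$ge  (last char: 'e')
  sorted[3] = g$gee  (last char: 'e')
  sorted[4] = geeg$  (last char: '$')
Last column: ggee$
Original string S is at sorted index 4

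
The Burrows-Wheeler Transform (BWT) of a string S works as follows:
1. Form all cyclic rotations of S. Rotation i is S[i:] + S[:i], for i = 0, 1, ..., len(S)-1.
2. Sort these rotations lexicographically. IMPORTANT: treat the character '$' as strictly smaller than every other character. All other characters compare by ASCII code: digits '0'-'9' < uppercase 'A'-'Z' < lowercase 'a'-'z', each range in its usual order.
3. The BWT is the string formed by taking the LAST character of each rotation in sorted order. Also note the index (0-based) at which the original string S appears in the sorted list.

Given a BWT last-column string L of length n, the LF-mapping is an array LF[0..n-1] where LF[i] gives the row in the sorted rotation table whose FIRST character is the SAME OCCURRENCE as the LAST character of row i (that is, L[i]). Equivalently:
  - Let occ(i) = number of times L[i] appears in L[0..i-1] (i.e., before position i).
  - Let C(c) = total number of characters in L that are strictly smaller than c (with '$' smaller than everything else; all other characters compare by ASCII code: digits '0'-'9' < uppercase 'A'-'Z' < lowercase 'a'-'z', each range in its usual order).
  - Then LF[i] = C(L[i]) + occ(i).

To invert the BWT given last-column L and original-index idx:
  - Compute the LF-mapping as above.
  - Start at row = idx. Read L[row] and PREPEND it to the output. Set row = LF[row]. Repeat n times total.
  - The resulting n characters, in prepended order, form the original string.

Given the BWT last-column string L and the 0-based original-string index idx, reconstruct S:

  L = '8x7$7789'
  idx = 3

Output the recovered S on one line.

Answer: 789x778$

Derivation:
LF mapping: 4 7 1 0 2 3 5 6
Walk LF starting at row 3, prepending L[row]:
  step 1: row=3, L[3]='$', prepend. Next row=LF[3]=0
  step 2: row=0, L[0]='8', prepend. Next row=LF[0]=4
  step 3: row=4, L[4]='7', prepend. Next row=LF[4]=2
  step 4: row=2, L[2]='7', prepend. Next row=LF[2]=1
  step 5: row=1, L[1]='x', prepend. Next row=LF[1]=7
  step 6: row=7, L[7]='9', prepend. Next row=LF[7]=6
  step 7: row=6, L[6]='8', prepend. Next row=LF[6]=5
  step 8: row=5, L[5]='7', prepend. Next row=LF[5]=3
Reversed output: 789x778$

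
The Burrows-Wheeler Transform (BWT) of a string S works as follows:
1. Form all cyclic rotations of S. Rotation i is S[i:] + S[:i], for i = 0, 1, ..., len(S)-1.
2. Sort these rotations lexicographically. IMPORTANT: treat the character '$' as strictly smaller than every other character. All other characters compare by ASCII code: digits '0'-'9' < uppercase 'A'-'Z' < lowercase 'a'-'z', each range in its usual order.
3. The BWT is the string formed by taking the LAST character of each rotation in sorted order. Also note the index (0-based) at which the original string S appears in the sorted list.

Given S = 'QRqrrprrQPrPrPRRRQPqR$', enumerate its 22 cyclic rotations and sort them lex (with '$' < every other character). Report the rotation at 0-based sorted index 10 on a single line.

Answer: RRQPqR$QRqrrprrQPrPrPR

Derivation:
All 22 rotations (rotation i = S[i:]+S[:i]):
  rot[0] = QRqrrprrQPrPrPRRRQPqR$
  rot[1] = RqrrprrQPrPrPRRRQPqR$Q
  rot[2] = qrrprrQPrPrPRRRQPqR$QR
  rot[3] = rrprrQPrPrPRRRQPqR$QRq
  rot[4] = rprrQPrPrPRRRQPqR$QRqr
  rot[5] = prrQPrPrPRRRQPqR$QRqrr
  rot[6] = rrQPrPrPRRRQPqR$QRqrrp
  rot[7] = rQPrPrPRRRQPqR$QRqrrpr
  rot[8] = QPrPrPRRRQPqR$QRqrrprr
  rot[9] = PrPrPRRRQPqR$QRqrrprrQ
  rot[10] = rPrPRRRQPqR$QRqrrprrQP
  rot[11] = PrPRRRQPqR$QRqrrprrQPr
  rot[12] = rPRRRQPqR$QRqrrprrQPrP
  rot[13] = PRRRQPqR$QRqrrprrQPrPr
  rot[14] = RRRQPqR$QRqrrprrQPrPrP
  rot[15] = RRQPqR$QRqrrprrQPrPrPR
  rot[16] = RQPqR$QRqrrprrQPrPrPRR
  rot[17] = QPqR$QRqrrprrQPrPrPRRR
  rot[18] = PqR$QRqrrprrQPrPrPRRRQ
  rot[19] = qR$QRqrrprrQPrPrPRRRQP
  rot[20] = R$QRqrrprrQPrPrPRRRQPq
  rot[21] = $QRqrrprrQPrPrPRRRQPqR
Sorted (with $ < everything):
  sorted[0] = $QRqrrprrQPrPrPRRRQPqR
  sorted[1] = PRRRQPqR$QRqrrprrQPrPr
  sorted[2] = PqR$QRqrrprrQPrPrPRRRQ
  sorted[3] = PrPRRRQPqR$QRqrrprrQPr
  sorted[4] = PrPrPRRRQPqR$QRqrrprrQ
  sorted[5] = QPqR$QRqrrprrQPrPrPRRR
  sorted[6] = QPrPrPRRRQPqR$QRqrrprr
  sorted[7] = QRqrrprrQPrPrPRRRQPqR$
  sorted[8] = R$QRqrrprrQPrPrPRRRQPq
  sorted[9] = RQPqR$QRqrrprrQPrPrPRR
  sorted[10] = RRQPqR$QRqrrprrQPrPrPR
  sorted[11] = RRRQPqR$QRqrrprrQPrPrP
  sorted[12] = RqrrprrQPrPrPRRRQPqR$Q
  sorted[13] = prrQPrPrPRRRQPqR$QRqrr
  sorted[14] = qR$QRqrrprrQPrPrPRRRQP
  sorted[15] = qrrprrQPrPrPRRRQPqR$QR
  sorted[16] = rPRRRQPqR$QRqrrprrQPrP
  sorted[17] = rPrPRRRQPqR$QRqrrprrQP
  sorted[18] = rQPrPrPRRRQPqR$QRqrrpr
  sorted[19] = rprrQPrPrPRRRQPqR$QRqr
  sorted[20] = rrQPrPrPRRRQPqR$QRqrrp
  sorted[21] = rrprrQPrPrPRRRQPqR$QRq
sorted[10] = RRQPqR$QRqrrprrQPrPrPR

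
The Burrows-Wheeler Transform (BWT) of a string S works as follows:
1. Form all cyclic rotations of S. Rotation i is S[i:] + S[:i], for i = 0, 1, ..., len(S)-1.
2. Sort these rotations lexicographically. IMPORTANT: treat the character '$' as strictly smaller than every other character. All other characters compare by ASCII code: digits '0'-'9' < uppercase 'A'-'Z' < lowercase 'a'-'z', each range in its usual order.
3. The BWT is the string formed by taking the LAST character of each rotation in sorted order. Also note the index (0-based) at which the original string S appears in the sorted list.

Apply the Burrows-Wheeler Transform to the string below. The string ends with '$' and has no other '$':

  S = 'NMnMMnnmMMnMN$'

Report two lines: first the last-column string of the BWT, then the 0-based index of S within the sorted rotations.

All 14 rotations (rotation i = S[i:]+S[:i]):
  rot[0] = NMnMMnnmMMnMN$
  rot[1] = MnMMnnmMMnMN$N
  rot[2] = nMMnnmMMnMN$NM
  rot[3] = MMnnmMMnMN$NMn
  rot[4] = MnnmMMnMN$NMnM
  rot[5] = nnmMMnMN$NMnMM
  rot[6] = nmMMnMN$NMnMMn
  rot[7] = mMMnMN$NMnMMnn
  rot[8] = MMnMN$NMnMMnnm
  rot[9] = MnMN$NMnMMnnmM
  rot[10] = nMN$NMnMMnnmMM
  rot[11] = MN$NMnMMnnmMMn
  rot[12] = N$NMnMMnnmMMnM
  rot[13] = $NMnMMnnmMMnMN
Sorted (with $ < everything):
  sorted[0] = $NMnMMnnmMMnMN  (last char: 'N')
  sorted[1] = MMnMN$NMnMMnnm  (last char: 'm')
  sorted[2] = MMnnmMMnMN$NMn  (last char: 'n')
  sorted[3] = MN$NMnMMnnmMMn  (last char: 'n')
  sorted[4] = MnMMnnmMMnMN$N  (last char: 'N')
  sorted[5] = MnMN$NMnMMnnmM  (last char: 'M')
  sorted[6] = MnnmMMnMN$NMnM  (last char: 'M')
  sorted[7] = N$NMnMMnnmMMnM  (last char: 'M')
  sorted[8] = NMnMMnnmMMnMN$  (last char: '$')
  sorted[9] = mMMnMN$NMnMMnn  (last char: 'n')
  sorted[10] = nMMnnmMMnMN$NM  (last char: 'M')
  sorted[11] = nMN$NMnMMnnmMM  (last char: 'M')
  sorted[12] = nmMMnMN$NMnMMn  (last char: 'n')
  sorted[13] = nnmMMnMN$NMnMM  (last char: 'M')
Last column: NmnnNMMM$nMMnM
Original string S is at sorted index 8

Answer: NmnnNMMM$nMMnM
8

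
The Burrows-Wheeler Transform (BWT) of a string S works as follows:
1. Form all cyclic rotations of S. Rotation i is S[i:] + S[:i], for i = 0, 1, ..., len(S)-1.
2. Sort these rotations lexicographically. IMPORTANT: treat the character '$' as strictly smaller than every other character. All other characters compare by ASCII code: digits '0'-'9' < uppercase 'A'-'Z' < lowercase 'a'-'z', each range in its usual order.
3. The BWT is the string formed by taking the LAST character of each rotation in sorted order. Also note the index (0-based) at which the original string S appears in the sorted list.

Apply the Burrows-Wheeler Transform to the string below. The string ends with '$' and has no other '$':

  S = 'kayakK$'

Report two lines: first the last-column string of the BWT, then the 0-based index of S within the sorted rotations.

All 7 rotations (rotation i = S[i:]+S[:i]):
  rot[0] = kayakK$
  rot[1] = ayakK$k
  rot[2] = yakK$ka
  rot[3] = akK$kay
  rot[4] = kK$kaya
  rot[5] = K$kayak
  rot[6] = $kayakK
Sorted (with $ < everything):
  sorted[0] = $kayakK  (last char: 'K')
  sorted[1] = K$kayak  (last char: 'k')
  sorted[2] = akK$kay  (last char: 'y')
  sorted[3] = ayakK$k  (last char: 'k')
  sorted[4] = kK$kaya  (last char: 'a')
  sorted[5] = kayakK$  (last char: '$')
  sorted[6] = yakK$ka  (last char: 'a')
Last column: Kkyka$a
Original string S is at sorted index 5

Answer: Kkyka$a
5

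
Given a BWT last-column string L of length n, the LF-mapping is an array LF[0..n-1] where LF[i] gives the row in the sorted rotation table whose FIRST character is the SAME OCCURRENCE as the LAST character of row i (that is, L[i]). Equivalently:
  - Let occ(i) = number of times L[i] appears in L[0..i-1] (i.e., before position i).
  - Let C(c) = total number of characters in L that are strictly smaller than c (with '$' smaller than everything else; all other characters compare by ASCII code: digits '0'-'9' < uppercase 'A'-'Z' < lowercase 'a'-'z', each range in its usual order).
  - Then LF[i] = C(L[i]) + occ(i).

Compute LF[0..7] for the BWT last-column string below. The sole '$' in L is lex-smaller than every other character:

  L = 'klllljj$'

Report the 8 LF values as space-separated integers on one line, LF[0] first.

Char counts: '$':1, 'j':2, 'k':1, 'l':4
C (first-col start): C('$')=0, C('j')=1, C('k')=3, C('l')=4
L[0]='k': occ=0, LF[0]=C('k')+0=3+0=3
L[1]='l': occ=0, LF[1]=C('l')+0=4+0=4
L[2]='l': occ=1, LF[2]=C('l')+1=4+1=5
L[3]='l': occ=2, LF[3]=C('l')+2=4+2=6
L[4]='l': occ=3, LF[4]=C('l')+3=4+3=7
L[5]='j': occ=0, LF[5]=C('j')+0=1+0=1
L[6]='j': occ=1, LF[6]=C('j')+1=1+1=2
L[7]='$': occ=0, LF[7]=C('$')+0=0+0=0

Answer: 3 4 5 6 7 1 2 0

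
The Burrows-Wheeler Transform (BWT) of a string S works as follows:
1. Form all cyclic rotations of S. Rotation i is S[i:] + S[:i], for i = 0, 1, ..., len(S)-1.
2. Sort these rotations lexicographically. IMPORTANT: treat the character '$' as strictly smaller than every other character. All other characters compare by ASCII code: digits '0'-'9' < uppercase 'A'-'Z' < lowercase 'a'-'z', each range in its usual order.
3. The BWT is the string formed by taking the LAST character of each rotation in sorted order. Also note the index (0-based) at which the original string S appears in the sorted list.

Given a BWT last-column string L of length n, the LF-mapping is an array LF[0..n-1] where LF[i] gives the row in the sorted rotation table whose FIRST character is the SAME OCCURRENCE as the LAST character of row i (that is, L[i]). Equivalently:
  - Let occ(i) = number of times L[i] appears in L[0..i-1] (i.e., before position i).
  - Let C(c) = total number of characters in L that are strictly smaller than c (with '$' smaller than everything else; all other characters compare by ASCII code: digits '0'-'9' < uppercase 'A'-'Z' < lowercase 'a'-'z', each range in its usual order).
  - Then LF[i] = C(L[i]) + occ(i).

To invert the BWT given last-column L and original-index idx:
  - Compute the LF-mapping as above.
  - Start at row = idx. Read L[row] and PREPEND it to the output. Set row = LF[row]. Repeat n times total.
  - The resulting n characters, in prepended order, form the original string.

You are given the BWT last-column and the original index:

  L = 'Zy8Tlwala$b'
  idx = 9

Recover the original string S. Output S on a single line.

Answer: wallaby8TZ$

Derivation:
LF mapping: 3 10 1 2 7 9 4 8 5 0 6
Walk LF starting at row 9, prepending L[row]:
  step 1: row=9, L[9]='$', prepend. Next row=LF[9]=0
  step 2: row=0, L[0]='Z', prepend. Next row=LF[0]=3
  step 3: row=3, L[3]='T', prepend. Next row=LF[3]=2
  step 4: row=2, L[2]='8', prepend. Next row=LF[2]=1
  step 5: row=1, L[1]='y', prepend. Next row=LF[1]=10
  step 6: row=10, L[10]='b', prepend. Next row=LF[10]=6
  step 7: row=6, L[6]='a', prepend. Next row=LF[6]=4
  step 8: row=4, L[4]='l', prepend. Next row=LF[4]=7
  step 9: row=7, L[7]='l', prepend. Next row=LF[7]=8
  step 10: row=8, L[8]='a', prepend. Next row=LF[8]=5
  step 11: row=5, L[5]='w', prepend. Next row=LF[5]=9
Reversed output: wallaby8TZ$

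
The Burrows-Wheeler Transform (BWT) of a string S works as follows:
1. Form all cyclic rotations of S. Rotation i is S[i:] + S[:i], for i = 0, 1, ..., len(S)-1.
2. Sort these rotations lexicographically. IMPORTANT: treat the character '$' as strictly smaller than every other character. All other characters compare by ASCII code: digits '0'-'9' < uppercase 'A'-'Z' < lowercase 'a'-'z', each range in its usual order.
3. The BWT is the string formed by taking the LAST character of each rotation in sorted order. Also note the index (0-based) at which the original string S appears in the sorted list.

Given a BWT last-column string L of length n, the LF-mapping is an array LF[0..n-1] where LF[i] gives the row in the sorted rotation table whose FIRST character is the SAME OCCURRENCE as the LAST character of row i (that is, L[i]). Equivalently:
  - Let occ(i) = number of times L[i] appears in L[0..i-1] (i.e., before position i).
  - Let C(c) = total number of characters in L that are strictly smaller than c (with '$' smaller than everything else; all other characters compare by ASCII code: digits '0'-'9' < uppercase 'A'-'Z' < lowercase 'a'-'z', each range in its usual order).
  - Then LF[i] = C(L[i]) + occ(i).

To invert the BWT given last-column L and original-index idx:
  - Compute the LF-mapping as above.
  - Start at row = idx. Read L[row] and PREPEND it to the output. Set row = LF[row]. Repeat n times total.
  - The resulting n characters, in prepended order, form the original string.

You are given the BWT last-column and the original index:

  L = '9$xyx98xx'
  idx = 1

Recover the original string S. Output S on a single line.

Answer: 8xxy9xx9$

Derivation:
LF mapping: 2 0 4 8 5 3 1 6 7
Walk LF starting at row 1, prepending L[row]:
  step 1: row=1, L[1]='$', prepend. Next row=LF[1]=0
  step 2: row=0, L[0]='9', prepend. Next row=LF[0]=2
  step 3: row=2, L[2]='x', prepend. Next row=LF[2]=4
  step 4: row=4, L[4]='x', prepend. Next row=LF[4]=5
  step 5: row=5, L[5]='9', prepend. Next row=LF[5]=3
  step 6: row=3, L[3]='y', prepend. Next row=LF[3]=8
  step 7: row=8, L[8]='x', prepend. Next row=LF[8]=7
  step 8: row=7, L[7]='x', prepend. Next row=LF[7]=6
  step 9: row=6, L[6]='8', prepend. Next row=LF[6]=1
Reversed output: 8xxy9xx9$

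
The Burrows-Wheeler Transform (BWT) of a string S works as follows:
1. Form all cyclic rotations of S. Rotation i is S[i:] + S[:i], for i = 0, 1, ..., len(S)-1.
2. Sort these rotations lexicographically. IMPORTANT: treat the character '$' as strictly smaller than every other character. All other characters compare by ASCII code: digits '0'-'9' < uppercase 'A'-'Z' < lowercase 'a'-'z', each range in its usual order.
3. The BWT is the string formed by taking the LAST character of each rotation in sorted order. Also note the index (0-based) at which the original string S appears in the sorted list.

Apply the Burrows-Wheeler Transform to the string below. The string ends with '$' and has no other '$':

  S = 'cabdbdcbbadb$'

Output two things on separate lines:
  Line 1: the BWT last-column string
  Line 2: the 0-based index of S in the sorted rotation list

Answer: bcbdbcad$dabb
8

Derivation:
All 13 rotations (rotation i = S[i:]+S[:i]):
  rot[0] = cabdbdcbbadb$
  rot[1] = abdbdcbbadb$c
  rot[2] = bdbdcbbadb$ca
  rot[3] = dbdcbbadb$cab
  rot[4] = bdcbbadb$cabd
  rot[5] = dcbbadb$cabdb
  rot[6] = cbbadb$cabdbd
  rot[7] = bbadb$cabdbdc
  rot[8] = badb$cabdbdcb
  rot[9] = adb$cabdbdcbb
  rot[10] = db$cabdbdcbba
  rot[11] = b$cabdbdcbbad
  rot[12] = $cabdbdcbbadb
Sorted (with $ < everything):
  sorted[0] = $cabdbdcbbadb  (last char: 'b')
  sorted[1] = abdbdcbbadb$c  (last char: 'c')
  sorted[2] = adb$cabdbdcbb  (last char: 'b')
  sorted[3] = b$cabdbdcbbad  (last char: 'd')
  sorted[4] = badb$cabdbdcb  (last char: 'b')
  sorted[5] = bbadb$cabdbdc  (last char: 'c')
  sorted[6] = bdbdcbbadb$ca  (last char: 'a')
  sorted[7] = bdcbbadb$cabd  (last char: 'd')
  sorted[8] = cabdbdcbbadb$  (last char: '$')
  sorted[9] = cbbadb$cabdbd  (last char: 'd')
  sorted[10] = db$cabdbdcbba  (last char: 'a')
  sorted[11] = dbdcbbadb$cab  (last char: 'b')
  sorted[12] = dcbbadb$cabdb  (last char: 'b')
Last column: bcbdbcad$dabb
Original string S is at sorted index 8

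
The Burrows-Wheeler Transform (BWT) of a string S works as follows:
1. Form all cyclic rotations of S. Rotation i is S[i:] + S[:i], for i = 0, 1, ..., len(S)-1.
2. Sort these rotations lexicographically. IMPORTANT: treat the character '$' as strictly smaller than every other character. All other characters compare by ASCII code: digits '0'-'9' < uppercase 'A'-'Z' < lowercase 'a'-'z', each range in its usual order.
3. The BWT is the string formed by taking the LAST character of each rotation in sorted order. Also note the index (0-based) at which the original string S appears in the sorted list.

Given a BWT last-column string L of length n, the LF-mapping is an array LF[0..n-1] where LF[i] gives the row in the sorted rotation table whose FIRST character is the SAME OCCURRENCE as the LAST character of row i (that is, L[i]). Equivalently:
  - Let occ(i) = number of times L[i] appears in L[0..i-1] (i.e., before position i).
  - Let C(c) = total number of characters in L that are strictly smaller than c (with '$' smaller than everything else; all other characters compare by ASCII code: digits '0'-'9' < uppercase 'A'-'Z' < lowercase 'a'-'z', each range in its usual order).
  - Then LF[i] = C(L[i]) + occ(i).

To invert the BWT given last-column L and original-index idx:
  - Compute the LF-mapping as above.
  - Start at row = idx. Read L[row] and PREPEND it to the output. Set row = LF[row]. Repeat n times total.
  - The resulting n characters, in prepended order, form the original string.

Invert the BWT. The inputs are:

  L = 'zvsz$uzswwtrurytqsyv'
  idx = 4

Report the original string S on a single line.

LF mapping: 17 11 4 18 0 9 19 5 13 14 7 2 10 3 15 8 1 6 16 12
Walk LF starting at row 4, prepending L[row]:
  step 1: row=4, L[4]='$', prepend. Next row=LF[4]=0
  step 2: row=0, L[0]='z', prepend. Next row=LF[0]=17
  step 3: row=17, L[17]='s', prepend. Next row=LF[17]=6
  step 4: row=6, L[6]='z', prepend. Next row=LF[6]=19
  step 5: row=19, L[19]='v', prepend. Next row=LF[19]=12
  step 6: row=12, L[12]='u', prepend. Next row=LF[12]=10
  step 7: row=10, L[10]='t', prepend. Next row=LF[10]=7
  step 8: row=7, L[7]='s', prepend. Next row=LF[7]=5
  step 9: row=5, L[5]='u', prepend. Next row=LF[5]=9
  step 10: row=9, L[9]='w', prepend. Next row=LF[9]=14
  step 11: row=14, L[14]='y', prepend. Next row=LF[14]=15
  step 12: row=15, L[15]='t', prepend. Next row=LF[15]=8
  step 13: row=8, L[8]='w', prepend. Next row=LF[8]=13
  step 14: row=13, L[13]='r', prepend. Next row=LF[13]=3
  step 15: row=3, L[3]='z', prepend. Next row=LF[3]=18
  step 16: row=18, L[18]='y', prepend. Next row=LF[18]=16
  step 17: row=16, L[16]='q', prepend. Next row=LF[16]=1
  step 18: row=1, L[1]='v', prepend. Next row=LF[1]=11
  step 19: row=11, L[11]='r', prepend. Next row=LF[11]=2
  step 20: row=2, L[2]='s', prepend. Next row=LF[2]=4
Reversed output: srvqyzrwtywustuvzsz$

Answer: srvqyzrwtywustuvzsz$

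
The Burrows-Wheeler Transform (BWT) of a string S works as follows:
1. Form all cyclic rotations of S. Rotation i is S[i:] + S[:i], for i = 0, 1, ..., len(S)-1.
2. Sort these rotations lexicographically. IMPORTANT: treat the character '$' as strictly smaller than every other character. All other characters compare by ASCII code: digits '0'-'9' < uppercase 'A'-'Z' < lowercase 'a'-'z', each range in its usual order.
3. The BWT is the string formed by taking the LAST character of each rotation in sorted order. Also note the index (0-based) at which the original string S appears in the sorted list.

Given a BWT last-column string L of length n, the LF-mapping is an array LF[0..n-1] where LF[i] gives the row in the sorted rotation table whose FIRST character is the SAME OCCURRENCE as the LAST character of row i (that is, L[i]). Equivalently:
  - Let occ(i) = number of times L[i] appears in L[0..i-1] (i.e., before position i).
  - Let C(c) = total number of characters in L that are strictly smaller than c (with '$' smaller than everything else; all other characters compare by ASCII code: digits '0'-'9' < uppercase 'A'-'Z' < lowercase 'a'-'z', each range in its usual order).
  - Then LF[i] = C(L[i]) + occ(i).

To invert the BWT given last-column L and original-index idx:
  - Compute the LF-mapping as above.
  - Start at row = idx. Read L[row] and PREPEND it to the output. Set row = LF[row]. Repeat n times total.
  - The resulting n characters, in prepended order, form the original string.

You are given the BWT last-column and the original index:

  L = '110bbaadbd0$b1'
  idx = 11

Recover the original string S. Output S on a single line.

Answer: bdaa1db100bb1$

Derivation:
LF mapping: 3 4 1 8 9 6 7 12 10 13 2 0 11 5
Walk LF starting at row 11, prepending L[row]:
  step 1: row=11, L[11]='$', prepend. Next row=LF[11]=0
  step 2: row=0, L[0]='1', prepend. Next row=LF[0]=3
  step 3: row=3, L[3]='b', prepend. Next row=LF[3]=8
  step 4: row=8, L[8]='b', prepend. Next row=LF[8]=10
  step 5: row=10, L[10]='0', prepend. Next row=LF[10]=2
  step 6: row=2, L[2]='0', prepend. Next row=LF[2]=1
  step 7: row=1, L[1]='1', prepend. Next row=LF[1]=4
  step 8: row=4, L[4]='b', prepend. Next row=LF[4]=9
  step 9: row=9, L[9]='d', prepend. Next row=LF[9]=13
  step 10: row=13, L[13]='1', prepend. Next row=LF[13]=5
  step 11: row=5, L[5]='a', prepend. Next row=LF[5]=6
  step 12: row=6, L[6]='a', prepend. Next row=LF[6]=7
  step 13: row=7, L[7]='d', prepend. Next row=LF[7]=12
  step 14: row=12, L[12]='b', prepend. Next row=LF[12]=11
Reversed output: bdaa1db100bb1$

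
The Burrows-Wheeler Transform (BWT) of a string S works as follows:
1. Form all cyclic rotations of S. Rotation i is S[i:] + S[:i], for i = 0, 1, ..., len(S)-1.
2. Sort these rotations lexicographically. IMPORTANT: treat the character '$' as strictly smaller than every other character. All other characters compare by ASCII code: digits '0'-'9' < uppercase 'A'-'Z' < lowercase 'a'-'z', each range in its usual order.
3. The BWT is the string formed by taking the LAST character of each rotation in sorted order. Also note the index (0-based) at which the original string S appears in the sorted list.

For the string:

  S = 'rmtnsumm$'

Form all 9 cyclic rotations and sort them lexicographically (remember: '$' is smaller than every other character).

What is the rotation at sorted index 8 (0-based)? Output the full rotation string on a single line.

All 9 rotations (rotation i = S[i:]+S[:i]):
  rot[0] = rmtnsumm$
  rot[1] = mtnsumm$r
  rot[2] = tnsumm$rm
  rot[3] = nsumm$rmt
  rot[4] = summ$rmtn
  rot[5] = umm$rmtns
  rot[6] = mm$rmtnsu
  rot[7] = m$rmtnsum
  rot[8] = $rmtnsumm
Sorted (with $ < everything):
  sorted[0] = $rmtnsumm
  sorted[1] = m$rmtnsum
  sorted[2] = mm$rmtnsu
  sorted[3] = mtnsumm$r
  sorted[4] = nsumm$rmt
  sorted[5] = rmtnsumm$
  sorted[6] = summ$rmtn
  sorted[7] = tnsumm$rm
  sorted[8] = umm$rmtns
sorted[8] = umm$rmtns

Answer: umm$rmtns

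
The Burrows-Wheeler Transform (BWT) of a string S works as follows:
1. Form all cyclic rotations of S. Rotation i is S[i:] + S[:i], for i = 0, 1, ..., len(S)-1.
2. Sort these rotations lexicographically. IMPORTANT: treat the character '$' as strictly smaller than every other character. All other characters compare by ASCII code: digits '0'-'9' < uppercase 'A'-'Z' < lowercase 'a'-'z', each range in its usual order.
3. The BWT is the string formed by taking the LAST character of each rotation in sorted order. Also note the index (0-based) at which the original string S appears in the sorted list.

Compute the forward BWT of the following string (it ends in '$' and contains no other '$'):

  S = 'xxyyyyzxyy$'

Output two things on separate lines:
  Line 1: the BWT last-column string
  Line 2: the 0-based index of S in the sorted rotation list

All 11 rotations (rotation i = S[i:]+S[:i]):
  rot[0] = xxyyyyzxyy$
  rot[1] = xyyyyzxyy$x
  rot[2] = yyyyzxyy$xx
  rot[3] = yyyzxyy$xxy
  rot[4] = yyzxyy$xxyy
  rot[5] = yzxyy$xxyyy
  rot[6] = zxyy$xxyyyy
  rot[7] = xyy$xxyyyyz
  rot[8] = yy$xxyyyyzx
  rot[9] = y$xxyyyyzxy
  rot[10] = $xxyyyyzxyy
Sorted (with $ < everything):
  sorted[0] = $xxyyyyzxyy  (last char: 'y')
  sorted[1] = xxyyyyzxyy$  (last char: '$')
  sorted[2] = xyy$xxyyyyz  (last char: 'z')
  sorted[3] = xyyyyzxyy$x  (last char: 'x')
  sorted[4] = y$xxyyyyzxy  (last char: 'y')
  sorted[5] = yy$xxyyyyzx  (last char: 'x')
  sorted[6] = yyyyzxyy$xx  (last char: 'x')
  sorted[7] = yyyzxyy$xxy  (last char: 'y')
  sorted[8] = yyzxyy$xxyy  (last char: 'y')
  sorted[9] = yzxyy$xxyyy  (last char: 'y')
  sorted[10] = zxyy$xxyyyy  (last char: 'y')
Last column: y$zxyxxyyyy
Original string S is at sorted index 1

Answer: y$zxyxxyyyy
1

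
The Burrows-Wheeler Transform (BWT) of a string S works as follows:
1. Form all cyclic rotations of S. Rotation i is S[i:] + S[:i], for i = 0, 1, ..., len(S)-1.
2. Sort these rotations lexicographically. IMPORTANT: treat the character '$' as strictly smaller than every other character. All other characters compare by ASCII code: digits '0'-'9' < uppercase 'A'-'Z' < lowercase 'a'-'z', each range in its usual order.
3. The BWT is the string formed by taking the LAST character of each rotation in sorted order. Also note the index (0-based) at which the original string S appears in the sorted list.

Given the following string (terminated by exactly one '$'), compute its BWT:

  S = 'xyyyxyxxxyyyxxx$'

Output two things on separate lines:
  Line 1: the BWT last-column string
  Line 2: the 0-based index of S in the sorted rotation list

Answer: xxxyyxyx$yxyyyxx
8

Derivation:
All 16 rotations (rotation i = S[i:]+S[:i]):
  rot[0] = xyyyxyxxxyyyxxx$
  rot[1] = yyyxyxxxyyyxxx$x
  rot[2] = yyxyxxxyyyxxx$xy
  rot[3] = yxyxxxyyyxxx$xyy
  rot[4] = xyxxxyyyxxx$xyyy
  rot[5] = yxxxyyyxxx$xyyyx
  rot[6] = xxxyyyxxx$xyyyxy
  rot[7] = xxyyyxxx$xyyyxyx
  rot[8] = xyyyxxx$xyyyxyxx
  rot[9] = yyyxxx$xyyyxyxxx
  rot[10] = yyxxx$xyyyxyxxxy
  rot[11] = yxxx$xyyyxyxxxyy
  rot[12] = xxx$xyyyxyxxxyyy
  rot[13] = xx$xyyyxyxxxyyyx
  rot[14] = x$xyyyxyxxxyyyxx
  rot[15] = $xyyyxyxxxyyyxxx
Sorted (with $ < everything):
  sorted[0] = $xyyyxyxxxyyyxxx  (last char: 'x')
  sorted[1] = x$xyyyxyxxxyyyxx  (last char: 'x')
  sorted[2] = xx$xyyyxyxxxyyyx  (last char: 'x')
  sorted[3] = xxx$xyyyxyxxxyyy  (last char: 'y')
  sorted[4] = xxxyyyxxx$xyyyxy  (last char: 'y')
  sorted[5] = xxyyyxxx$xyyyxyx  (last char: 'x')
  sorted[6] = xyxxxyyyxxx$xyyy  (last char: 'y')
  sorted[7] = xyyyxxx$xyyyxyxx  (last char: 'x')
  sorted[8] = xyyyxyxxxyyyxxx$  (last char: '$')
  sorted[9] = yxxx$xyyyxyxxxyy  (last char: 'y')
  sorted[10] = yxxxyyyxxx$xyyyx  (last char: 'x')
  sorted[11] = yxyxxxyyyxxx$xyy  (last char: 'y')
  sorted[12] = yyxxx$xyyyxyxxxy  (last char: 'y')
  sorted[13] = yyxyxxxyyyxxx$xy  (last char: 'y')
  sorted[14] = yyyxxx$xyyyxyxxx  (last char: 'x')
  sorted[15] = yyyxyxxxyyyxxx$x  (last char: 'x')
Last column: xxxyyxyx$yxyyyxx
Original string S is at sorted index 8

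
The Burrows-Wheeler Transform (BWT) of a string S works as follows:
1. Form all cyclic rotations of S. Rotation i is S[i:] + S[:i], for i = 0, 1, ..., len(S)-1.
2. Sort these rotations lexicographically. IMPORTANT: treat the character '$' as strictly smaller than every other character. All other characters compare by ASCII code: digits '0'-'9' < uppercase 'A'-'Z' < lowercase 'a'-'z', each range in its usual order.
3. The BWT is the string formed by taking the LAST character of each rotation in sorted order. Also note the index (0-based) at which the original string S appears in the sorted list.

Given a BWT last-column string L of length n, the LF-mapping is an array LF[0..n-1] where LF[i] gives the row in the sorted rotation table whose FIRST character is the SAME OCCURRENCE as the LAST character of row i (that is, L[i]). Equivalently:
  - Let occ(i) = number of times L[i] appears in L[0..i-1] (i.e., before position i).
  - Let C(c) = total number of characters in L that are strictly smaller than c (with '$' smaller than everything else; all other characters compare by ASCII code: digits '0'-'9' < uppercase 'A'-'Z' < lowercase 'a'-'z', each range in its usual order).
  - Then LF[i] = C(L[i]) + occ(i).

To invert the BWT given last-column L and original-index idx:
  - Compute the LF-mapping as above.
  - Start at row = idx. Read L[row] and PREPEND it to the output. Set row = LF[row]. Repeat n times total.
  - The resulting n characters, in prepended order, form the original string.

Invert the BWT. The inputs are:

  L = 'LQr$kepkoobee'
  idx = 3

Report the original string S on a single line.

LF mapping: 1 2 12 0 7 4 11 8 9 10 3 5 6
Walk LF starting at row 3, prepending L[row]:
  step 1: row=3, L[3]='$', prepend. Next row=LF[3]=0
  step 2: row=0, L[0]='L', prepend. Next row=LF[0]=1
  step 3: row=1, L[1]='Q', prepend. Next row=LF[1]=2
  step 4: row=2, L[2]='r', prepend. Next row=LF[2]=12
  step 5: row=12, L[12]='e', prepend. Next row=LF[12]=6
  step 6: row=6, L[6]='p', prepend. Next row=LF[6]=11
  step 7: row=11, L[11]='e', prepend. Next row=LF[11]=5
  step 8: row=5, L[5]='e', prepend. Next row=LF[5]=4
  step 9: row=4, L[4]='k', prepend. Next row=LF[4]=7
  step 10: row=7, L[7]='k', prepend. Next row=LF[7]=8
  step 11: row=8, L[8]='o', prepend. Next row=LF[8]=9
  step 12: row=9, L[9]='o', prepend. Next row=LF[9]=10
  step 13: row=10, L[10]='b', prepend. Next row=LF[10]=3
Reversed output: bookkeeperQL$

Answer: bookkeeperQL$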